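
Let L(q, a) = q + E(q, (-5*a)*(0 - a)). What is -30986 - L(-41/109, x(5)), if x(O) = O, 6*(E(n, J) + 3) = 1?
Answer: -20262745/654 ≈ -30983.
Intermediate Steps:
E(n, J) = -17/6 (E(n, J) = -3 + (⅙)*1 = -3 + ⅙ = -17/6)
L(q, a) = -17/6 + q (L(q, a) = q - 17/6 = -17/6 + q)
-30986 - L(-41/109, x(5)) = -30986 - (-17/6 - 41/109) = -30986 - 1*(-2099/654) = -30986 + 2099/654 = -20262745/654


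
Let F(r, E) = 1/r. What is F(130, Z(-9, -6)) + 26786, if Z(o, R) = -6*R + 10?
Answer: 3482181/130 ≈ 26786.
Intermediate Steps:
Z(o, R) = 10 - 6*R
F(130, Z(-9, -6)) + 26786 = 1/130 + 26786 = 3482181/130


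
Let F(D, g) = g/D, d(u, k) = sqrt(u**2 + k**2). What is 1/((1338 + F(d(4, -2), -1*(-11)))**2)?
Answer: 716100020/1281980767048081 - 1177440*sqrt(5)/1281980767048081 ≈ 5.5654e-7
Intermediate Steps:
d(u, k) = sqrt(k**2 + u**2)
1/((1338 + F(d(4, -2), -1*(-11)))**2) = 1/((1338 + (-1*(-11))/(sqrt((-2)**2 + 4**2)))**2) = 1/((1338 + 11/(sqrt(4 + 16)))**2) = 1/((1338 + 11/(sqrt(20)))**2) = 1/((1338 + 11/((2*sqrt(5))))**2) = 1/((1338 + 11*(sqrt(5)/10))**2) = 1/((1338 + 11*sqrt(5)/10)**2) = (1338 + 11*sqrt(5)/10)**(-2)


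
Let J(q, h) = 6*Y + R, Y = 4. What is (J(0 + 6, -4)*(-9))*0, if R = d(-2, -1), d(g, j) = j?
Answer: 0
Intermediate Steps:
R = -1
J(q, h) = 23 (J(q, h) = 6*4 - 1 = 24 - 1 = 23)
(J(0 + 6, -4)*(-9))*0 = (23*(-9))*0 = -207*0 = 0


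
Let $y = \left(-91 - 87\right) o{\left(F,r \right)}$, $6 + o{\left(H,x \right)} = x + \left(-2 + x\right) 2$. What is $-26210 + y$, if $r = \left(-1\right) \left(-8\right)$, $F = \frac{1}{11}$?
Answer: $-28702$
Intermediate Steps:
$F = \frac{1}{11} \approx 0.090909$
$r = 8$
$o{\left(H,x \right)} = -10 + 3 x$ ($o{\left(H,x \right)} = -6 + \left(x + \left(-2 + x\right) 2\right) = -6 + \left(x + \left(-4 + 2 x\right)\right) = -6 + \left(-4 + 3 x\right) = -10 + 3 x$)
$y = -2492$ ($y = \left(-91 - 87\right) \left(-10 + 3 \cdot 8\right) = - 178 \left(-10 + 24\right) = \left(-178\right) 14 = -2492$)
$-26210 + y = -26210 - 2492 = -28702$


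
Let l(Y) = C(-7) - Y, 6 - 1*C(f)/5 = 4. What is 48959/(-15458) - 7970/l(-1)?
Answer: -123738809/170038 ≈ -727.71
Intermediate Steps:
C(f) = 10 (C(f) = 30 - 5*4 = 30 - 20 = 10)
l(Y) = 10 - Y
48959/(-15458) - 7970/l(-1) = 48959/(-15458) - 7970/(10 - 1*(-1)) = 48959*(-1/15458) - 7970/(10 + 1) = -48959/15458 - 7970/11 = -123738809/170038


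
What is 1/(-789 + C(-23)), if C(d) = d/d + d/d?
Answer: -1/787 ≈ -0.0012706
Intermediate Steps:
C(d) = 2 (C(d) = 1 + 1 = 2)
1/(-789 + C(-23)) = 1/(-789 + 2) = 1/(-787) = -1/787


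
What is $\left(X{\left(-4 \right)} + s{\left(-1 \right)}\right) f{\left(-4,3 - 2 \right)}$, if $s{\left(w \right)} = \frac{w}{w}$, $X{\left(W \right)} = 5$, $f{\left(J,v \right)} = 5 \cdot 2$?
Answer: $60$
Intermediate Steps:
$f{\left(J,v \right)} = 10$
$s{\left(w \right)} = 1$
$\left(X{\left(-4 \right)} + s{\left(-1 \right)}\right) f{\left(-4,3 - 2 \right)} = \left(5 + 1\right) 10 = 6 \cdot 10 = 60$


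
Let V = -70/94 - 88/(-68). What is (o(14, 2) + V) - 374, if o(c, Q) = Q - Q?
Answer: -298387/799 ≈ -373.45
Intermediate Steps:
o(c, Q) = 0
V = 439/799 (V = -70*1/94 - 88*(-1/68) = -35/47 + 22/17 = 439/799 ≈ 0.54944)
(o(14, 2) + V) - 374 = (0 + 439/799) - 374 = 439/799 - 374 = -298387/799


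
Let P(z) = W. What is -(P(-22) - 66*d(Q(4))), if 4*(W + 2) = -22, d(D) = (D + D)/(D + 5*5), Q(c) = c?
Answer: 1491/58 ≈ 25.707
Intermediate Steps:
d(D) = 2*D/(25 + D) (d(D) = (2*D)/(D + 25) = (2*D)/(25 + D) = 2*D/(25 + D))
W = -15/2 (W = -2 + (¼)*(-22) = -2 - 11/2 = -15/2 ≈ -7.5000)
P(z) = -15/2
-(P(-22) - 66*d(Q(4))) = -(-15/2 - 132*4/(25 + 4)) = -(-15/2 - 132*4/29) = -(-15/2 - 66*8/29) = -(-15/2 - 528/29) = -1*(-1491/58) = 1491/58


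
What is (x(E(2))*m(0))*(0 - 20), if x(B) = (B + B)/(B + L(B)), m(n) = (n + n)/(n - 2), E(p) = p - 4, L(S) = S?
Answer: 0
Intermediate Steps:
E(p) = -4 + p
m(n) = 2*n/(-2 + n) (m(n) = (2*n)/(-2 + n) = 2*n/(-2 + n))
x(B) = 1 (x(B) = (B + B)/(B + B) = (2*B)/((2*B)) = (2*B)*(1/(2*B)) = 1)
(x(E(2))*m(0))*(0 - 20) = (1*(2*0/(-2 + 0)))*(0 - 20) = (1*(2*0/(-2)))*(-20) = (1*(2*0*(-1/2)))*(-20) = (1*0)*(-20) = 0*(-20) = 0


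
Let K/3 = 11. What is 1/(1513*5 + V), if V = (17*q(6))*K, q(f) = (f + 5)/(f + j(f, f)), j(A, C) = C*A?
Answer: 14/107967 ≈ 0.00012967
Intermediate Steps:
j(A, C) = A*C
K = 33 (K = 3*11 = 33)
q(f) = (5 + f)/(f + f²) (q(f) = (f + 5)/(f + f*f) = (5 + f)/(f + f²))
V = 2057/14 (V = (17*((5 + 6)/(6*(1 + 6))))*33 = (17*((⅙)*11/7))*33 = (17*((⅙)*(⅐)*11))*33 = (17*(11/42))*33 = (187/42)*33 = 2057/14 ≈ 146.93)
1/(1513*5 + V) = 1/(1513*5 + 2057/14) = 1/(7565 + 2057/14) = 1/(107967/14) = 14/107967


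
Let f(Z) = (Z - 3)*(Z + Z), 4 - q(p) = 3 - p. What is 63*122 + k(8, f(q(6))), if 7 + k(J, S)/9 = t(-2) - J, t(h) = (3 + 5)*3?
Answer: 7767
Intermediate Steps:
t(h) = 24 (t(h) = 8*3 = 24)
q(p) = 1 + p (q(p) = 4 - (3 - p) = 4 + (-3 + p) = 1 + p)
f(Z) = 2*Z*(-3 + Z) (f(Z) = (-3 + Z)*(2*Z) = 2*Z*(-3 + Z))
k(J, S) = 153 - 9*J (k(J, S) = -63 + 9*(24 - J) = -63 + (216 - 9*J) = 153 - 9*J)
63*122 + k(8, f(q(6))) = 63*122 + (153 - 9*8) = 7686 + (153 - 72) = 7686 + 81 = 7767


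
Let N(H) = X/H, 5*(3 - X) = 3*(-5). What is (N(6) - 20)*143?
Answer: -2717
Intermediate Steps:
X = 6 (X = 3 - 3*(-5)/5 = 3 - ⅕*(-15) = 3 + 3 = 6)
N(H) = 6/H
(N(6) - 20)*143 = (6/6 - 20)*143 = (6*(⅙) - 20)*143 = (1 - 20)*143 = -19*143 = -2717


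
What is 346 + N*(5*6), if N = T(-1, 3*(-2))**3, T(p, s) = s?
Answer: -6134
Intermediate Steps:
N = -216 (N = (3*(-2))**3 = (-6)**3 = -216)
346 + N*(5*6) = 346 - 1080*6 = 346 - 216*30 = 346 - 6480 = -6134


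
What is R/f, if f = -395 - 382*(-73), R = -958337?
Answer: -25901/743 ≈ -34.860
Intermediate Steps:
f = 27491 (f = -395 + 27886 = 27491)
R/f = -958337/27491 = -958337*1/27491 = -25901/743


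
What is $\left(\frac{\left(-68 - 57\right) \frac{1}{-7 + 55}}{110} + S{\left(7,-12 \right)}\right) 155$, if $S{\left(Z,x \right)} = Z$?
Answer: $\frac{1141885}{1056} \approx 1081.3$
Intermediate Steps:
$\left(\frac{\left(-68 - 57\right) \frac{1}{-7 + 55}}{110} + S{\left(7,-12 \right)}\right) 155 = \left(\frac{\left(-68 - 57\right) \frac{1}{-7 + 55}}{110} + 7\right) 155 = \left(- \frac{125}{48} \cdot \frac{1}{110} + 7\right) 155 = \left(\left(-125\right) \frac{1}{48} \cdot \frac{1}{110} + 7\right) 155 = \left(\left(- \frac{125}{48}\right) \frac{1}{110} + 7\right) 155 = \left(- \frac{25}{1056} + 7\right) 155 = \frac{7367}{1056} \cdot 155 = \frac{1141885}{1056}$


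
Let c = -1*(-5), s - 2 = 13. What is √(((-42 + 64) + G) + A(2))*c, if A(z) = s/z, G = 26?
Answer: 5*√222/2 ≈ 37.249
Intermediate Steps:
s = 15 (s = 2 + 13 = 15)
c = 5
A(z) = 15/z
√(((-42 + 64) + G) + A(2))*c = √(((-42 + 64) + 26) + 15/2)*5 = √((22 + 26) + 15*(½))*5 = √(48 + 15/2)*5 = √(111/2)*5 = (√222/2)*5 = 5*√222/2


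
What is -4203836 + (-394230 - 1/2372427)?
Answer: -10908575926183/2372427 ≈ -4.5981e+6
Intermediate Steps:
-4203836 + (-394230 - 1/2372427) = -4203836 - 935281896211/2372427 = -10908575926183/2372427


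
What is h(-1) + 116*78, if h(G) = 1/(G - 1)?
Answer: 18095/2 ≈ 9047.5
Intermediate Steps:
h(G) = 1/(-1 + G)
h(-1) + 116*78 = 1/(-1 - 1) + 116*78 = 1/(-2) + 9048 = -½ + 9048 = 18095/2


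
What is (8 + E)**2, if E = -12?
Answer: 16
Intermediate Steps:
(8 + E)**2 = (8 - 12)**2 = (-4)**2 = 16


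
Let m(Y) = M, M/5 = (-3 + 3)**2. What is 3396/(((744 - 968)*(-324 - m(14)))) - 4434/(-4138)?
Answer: 13993943/12513312 ≈ 1.1183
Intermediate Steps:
M = 0 (M = 5*(-3 + 3)**2 = 5*0**2 = 5*0 = 0)
m(Y) = 0
3396/(((744 - 968)*(-324 - m(14)))) - 4434/(-4138) = 3396/(((744 - 968)*(-324 - 1*0))) - 4434/(-4138) = 3396/((-224*(-324 + 0))) - 4434*(-1/4138) = 3396/((-224*(-324))) + 2217/2069 = 3396/72576 + 2217/2069 = 3396*(1/72576) + 2217/2069 = 283/6048 + 2217/2069 = 13993943/12513312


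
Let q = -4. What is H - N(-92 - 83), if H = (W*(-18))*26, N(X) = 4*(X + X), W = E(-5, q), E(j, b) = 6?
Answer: -1408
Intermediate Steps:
W = 6
N(X) = 8*X (N(X) = 4*(2*X) = 8*X)
H = -2808 (H = (6*(-18))*26 = -108*26 = -2808)
H - N(-92 - 83) = -2808 - 8*(-92 - 83) = -2808 - 8*(-175) = -2808 - 1*(-1400) = -2808 + 1400 = -1408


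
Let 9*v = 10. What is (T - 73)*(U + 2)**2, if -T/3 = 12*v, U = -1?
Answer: -113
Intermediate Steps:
v = 10/9 (v = (1/9)*10 = 10/9 ≈ 1.1111)
T = -40 (T = -36*10/9 = -3*40/3 = -40)
(T - 73)*(U + 2)**2 = (-40 - 73)*(-1 + 2)**2 = -113*1**2 = -113*1 = -113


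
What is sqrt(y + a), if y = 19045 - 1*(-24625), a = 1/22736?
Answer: sqrt(28793552509)/812 ≈ 208.97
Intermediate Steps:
a = 1/22736 ≈ 4.3983e-5
y = 43670 (y = 19045 + 24625 = 43670)
sqrt(y + a) = sqrt(43670 + 1/22736) = sqrt(992881121/22736) = sqrt(28793552509)/812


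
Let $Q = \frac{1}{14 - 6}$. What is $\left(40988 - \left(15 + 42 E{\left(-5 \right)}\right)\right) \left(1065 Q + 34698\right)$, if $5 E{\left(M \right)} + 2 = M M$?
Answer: $\frac{56816252451}{40} \approx 1.4204 \cdot 10^{9}$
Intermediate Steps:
$Q = \frac{1}{8}$ ($Q = \frac{1}{14 - 6} = \frac{1}{8} \approx 0.125$)
$E{\left(M \right)} = - \frac{2}{5} + \frac{M^{2}}{5}$ ($E{\left(M \right)} = - \frac{2}{5} + \frac{M M}{5} = - \frac{2}{5} + \frac{M^{2}}{5}$)
$\left(40988 - \left(15 + 42 E{\left(-5 \right)}\right)\right) \left(1065 Q + 34698\right) = \left(40988 - \left(15 + 42 \left(- \frac{2}{5} + \frac{\left(-5\right)^{2}}{5}\right)\right)\right) \left(1065 \cdot \frac{1}{8} + 34698\right) = \left(40988 - \left(15 + 42 \left(- \frac{2}{5} + \frac{1}{5} \cdot 25\right)\right)\right) \left(\frac{1065}{8} + 34698\right) = \left(40988 - \left(15 + 42 \left(- \frac{2}{5} + 5\right)\right)\right) \frac{278649}{8} = \left(40988 - \frac{1041}{5}\right) \frac{278649}{8} = \frac{203899}{5} \cdot \frac{278649}{8} = \frac{56816252451}{40}$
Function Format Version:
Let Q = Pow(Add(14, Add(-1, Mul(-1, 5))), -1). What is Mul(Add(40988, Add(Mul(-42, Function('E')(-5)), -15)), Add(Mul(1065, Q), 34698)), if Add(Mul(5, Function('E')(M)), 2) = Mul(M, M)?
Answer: Rational(56816252451, 40) ≈ 1.4204e+9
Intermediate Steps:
Q = Rational(1, 8) (Q = Pow(Add(14, Add(-1, -5)), -1) = Pow(Add(14, -6), -1) = Pow(8, -1) = Rational(1, 8) ≈ 0.12500)
Function('E')(M) = Add(Rational(-2, 5), Mul(Rational(1, 5), Pow(M, 2))) (Function('E')(M) = Add(Rational(-2, 5), Mul(Rational(1, 5), Mul(M, M))) = Add(Rational(-2, 5), Mul(Rational(1, 5), Pow(M, 2))))
Mul(Add(40988, Add(Mul(-42, Function('E')(-5)), -15)), Add(Mul(1065, Q), 34698)) = Mul(Add(40988, Add(Mul(-42, Add(Rational(-2, 5), Mul(Rational(1, 5), Pow(-5, 2)))), -15)), Add(Mul(1065, Rational(1, 8)), 34698)) = Mul(Add(40988, Add(Mul(-42, Add(Rational(-2, 5), Mul(Rational(1, 5), 25))), -15)), Add(Rational(1065, 8), 34698)) = Mul(Add(40988, Add(Mul(-42, Add(Rational(-2, 5), 5)), -15)), Rational(278649, 8)) = Mul(Add(40988, Add(Mul(-42, Rational(23, 5)), -15)), Rational(278649, 8)) = Mul(Add(40988, Add(Rational(-966, 5), -15)), Rational(278649, 8)) = Mul(Add(40988, Rational(-1041, 5)), Rational(278649, 8)) = Mul(Rational(203899, 5), Rational(278649, 8)) = Rational(56816252451, 40)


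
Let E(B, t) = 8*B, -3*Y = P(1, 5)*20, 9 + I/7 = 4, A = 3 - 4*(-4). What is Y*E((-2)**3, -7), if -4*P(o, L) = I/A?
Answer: 11200/57 ≈ 196.49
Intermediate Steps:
A = 19 (A = 3 + 16 = 19)
I = -35 (I = -63 + 7*4 = -63 + 28 = -35)
P(o, L) = 35/76 (P(o, L) = -(-35)/(4*19) = -1/4*(-35/19) = 35/76)
Y = -175/57 (Y = -35*20/228 = -1/3*175/19 = -175/57 ≈ -3.0702)
Y*E((-2)**3, -7) = -1400*(-2)**3/57 = -1400*(-8)/57 = -175/57*(-64) = 11200/57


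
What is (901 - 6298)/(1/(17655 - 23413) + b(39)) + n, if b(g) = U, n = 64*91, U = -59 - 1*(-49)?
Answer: 366427670/57581 ≈ 6363.7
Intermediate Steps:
U = -10 (U = -59 + 49 = -10)
n = 5824
b(g) = -10
(901 - 6298)/(1/(17655 - 23413) + b(39)) + n = (901 - 6298)/(1/(17655 - 23413) - 10) + 5824 = -5397/(1/(-5758) - 10) + 5824 = -5397/(-1/5758 - 10) + 5824 = -5397/(-57581/5758) + 5824 = -5397*(-5758/57581) + 5824 = 31075926/57581 + 5824 = 366427670/57581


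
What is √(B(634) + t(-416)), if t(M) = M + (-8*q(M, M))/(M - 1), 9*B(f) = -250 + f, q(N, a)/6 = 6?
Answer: 16*I*√253119/417 ≈ 19.304*I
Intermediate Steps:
q(N, a) = 36 (q(N, a) = 6*6 = 36)
B(f) = -250/9 + f/9 (B(f) = (-250 + f)/9 = -250/9 + f/9)
t(M) = M - 288/(-1 + M) (t(M) = M + (-8*36)/(M - 1) = M - 288/(-1 + M))
√(B(634) + t(-416)) = √((-250/9 + (⅑)*634) + (-288 + (-416)² - 1*(-416))/(-1 - 416)) = √((-250/9 + 634/9) + (-288 + 173056 + 416)/(-417)) = √(128/3 - 1/417*173184) = √(128/3 - 57728/139) = √(-155392/417) = 16*I*√253119/417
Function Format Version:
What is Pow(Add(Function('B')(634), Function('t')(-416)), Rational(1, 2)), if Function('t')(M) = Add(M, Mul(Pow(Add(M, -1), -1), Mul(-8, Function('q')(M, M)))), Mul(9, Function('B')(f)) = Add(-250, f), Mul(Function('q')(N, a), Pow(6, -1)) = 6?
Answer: Mul(Rational(16, 417), I, Pow(253119, Rational(1, 2))) ≈ Mul(19.304, I)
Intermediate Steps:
Function('q')(N, a) = 36 (Function('q')(N, a) = Mul(6, 6) = 36)
Function('B')(f) = Add(Rational(-250, 9), Mul(Rational(1, 9), f)) (Function('B')(f) = Mul(Rational(1, 9), Add(-250, f)) = Add(Rational(-250, 9), Mul(Rational(1, 9), f)))
Function('t')(M) = Add(M, Mul(-288, Pow(Add(-1, M), -1))) (Function('t')(M) = Add(M, Mul(Pow(Add(M, -1), -1), Mul(-8, 36))) = Add(M, Mul(Pow(Add(-1, M), -1), -288)) = Add(M, Mul(-288, Pow(Add(-1, M), -1))))
Pow(Add(Function('B')(634), Function('t')(-416)), Rational(1, 2)) = Pow(Add(Add(Rational(-250, 9), Mul(Rational(1, 9), 634)), Mul(Pow(Add(-1, -416), -1), Add(-288, Pow(-416, 2), Mul(-1, -416)))), Rational(1, 2)) = Pow(Add(Add(Rational(-250, 9), Rational(634, 9)), Mul(Pow(-417, -1), Add(-288, 173056, 416))), Rational(1, 2)) = Pow(Add(Rational(128, 3), Mul(Rational(-1, 417), 173184)), Rational(1, 2)) = Pow(Add(Rational(128, 3), Rational(-57728, 139)), Rational(1, 2)) = Pow(Rational(-155392, 417), Rational(1, 2)) = Mul(Rational(16, 417), I, Pow(253119, Rational(1, 2)))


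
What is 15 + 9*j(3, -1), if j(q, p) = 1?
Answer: 24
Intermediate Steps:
15 + 9*j(3, -1) = 15 + 9*1 = 15 + 9 = 24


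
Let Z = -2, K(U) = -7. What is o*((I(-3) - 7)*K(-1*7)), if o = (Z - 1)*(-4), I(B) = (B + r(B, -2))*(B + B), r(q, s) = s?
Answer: -1932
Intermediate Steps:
I(B) = 2*B*(-2 + B) (I(B) = (B - 2)*(B + B) = (-2 + B)*(2*B) = 2*B*(-2 + B))
o = 12 (o = (-2 - 1)*(-4) = -3*(-4) = 12)
o*((I(-3) - 7)*K(-1*7)) = 12*((2*(-3)*(-2 - 3) - 7)*(-7)) = 12*((2*(-3)*(-5) - 7)*(-7)) = 12*((30 - 7)*(-7)) = 12*(23*(-7)) = 12*(-161) = -1932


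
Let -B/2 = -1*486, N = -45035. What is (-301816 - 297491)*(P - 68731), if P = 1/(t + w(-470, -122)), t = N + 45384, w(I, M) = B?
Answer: 54413270000550/1321 ≈ 4.1191e+10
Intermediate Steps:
B = 972 (B = -(-2)*486 = -2*(-486) = 972)
w(I, M) = 972
t = 349 (t = -45035 + 45384 = 349)
P = 1/1321 (P = 1/(349 + 972) = 1/1321 ≈ 0.00075700)
(-301816 - 297491)*(P - 68731) = (-301816 - 297491)*(1/1321 - 68731) = -599307*(-90793650/1321) = 54413270000550/1321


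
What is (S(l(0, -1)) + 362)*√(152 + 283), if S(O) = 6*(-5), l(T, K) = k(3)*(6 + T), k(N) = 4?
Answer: 332*√435 ≈ 6924.4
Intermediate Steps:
l(T, K) = 24 + 4*T (l(T, K) = 4*(6 + T) = 24 + 4*T)
S(O) = -30
(S(l(0, -1)) + 362)*√(152 + 283) = (-30 + 362)*√(152 + 283) = 332*√435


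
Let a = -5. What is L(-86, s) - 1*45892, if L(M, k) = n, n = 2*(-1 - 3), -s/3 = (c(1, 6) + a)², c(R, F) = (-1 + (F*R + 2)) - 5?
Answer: -45900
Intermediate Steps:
c(R, F) = -4 + F*R (c(R, F) = (-1 + (2 + F*R)) - 5 = (1 + F*R) - 5 = -4 + F*R)
s = -27 (s = -3*((-4 + 6*1) - 5)² = -3*((-4 + 6) - 5)² = -3*(2 - 5)² = -3*(-3)² = -3*9 = -27)
n = -8 (n = 2*(-4) = -8)
L(M, k) = -8
L(-86, s) - 1*45892 = -8 - 1*45892 = -8 - 45892 = -45900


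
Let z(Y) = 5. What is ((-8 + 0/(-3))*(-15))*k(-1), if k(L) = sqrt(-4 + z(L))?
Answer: 120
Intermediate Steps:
k(L) = 1 (k(L) = sqrt(-4 + 5) = sqrt(1) = 1)
((-8 + 0/(-3))*(-15))*k(-1) = ((-8 + 0/(-3))*(-15))*1 = ((-8 + 0*(-1/3))*(-15))*1 = ((-8 + 0)*(-15))*1 = -8*(-15)*1 = 120*1 = 120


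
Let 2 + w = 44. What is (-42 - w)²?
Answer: 7056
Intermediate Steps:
w = 42 (w = -2 + 44 = 42)
(-42 - w)² = (-42 - 1*42)² = (-42 - 42)² = (-84)² = 7056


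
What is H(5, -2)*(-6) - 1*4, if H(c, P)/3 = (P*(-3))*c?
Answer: -544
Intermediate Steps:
H(c, P) = -9*P*c (H(c, P) = 3*((P*(-3))*c) = 3*((-3*P)*c) = 3*(-3*P*c) = -9*P*c)
H(5, -2)*(-6) - 1*4 = -9*(-2)*5*(-6) - 1*4 = 90*(-6) - 4 = -540 - 4 = -544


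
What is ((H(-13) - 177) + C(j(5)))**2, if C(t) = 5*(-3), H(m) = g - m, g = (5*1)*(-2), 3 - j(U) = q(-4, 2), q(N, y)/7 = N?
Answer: 35721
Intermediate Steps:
q(N, y) = 7*N
j(U) = 31 (j(U) = 3 - 7*(-4) = 3 - 1*(-28) = 3 + 28 = 31)
g = -10 (g = 5*(-2) = -10)
H(m) = -10 - m
C(t) = -15
((H(-13) - 177) + C(j(5)))**2 = (((-10 - 1*(-13)) - 177) - 15)**2 = (((-10 + 13) - 177) - 15)**2 = ((3 - 177) - 15)**2 = (-174 - 15)**2 = (-189)**2 = 35721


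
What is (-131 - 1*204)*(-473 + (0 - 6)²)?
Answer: 146395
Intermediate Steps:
(-131 - 1*204)*(-473 + (0 - 6)²) = (-131 - 204)*(-473 + (-6)²) = -335*(-473 + 36) = -335*(-437) = 146395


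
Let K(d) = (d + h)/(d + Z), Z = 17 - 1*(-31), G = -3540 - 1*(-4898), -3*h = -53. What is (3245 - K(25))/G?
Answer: 710527/297402 ≈ 2.3891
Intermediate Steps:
h = 53/3 (h = -1/3*(-53) = 53/3 ≈ 17.667)
G = 1358 (G = -3540 + 4898 = 1358)
Z = 48 (Z = 17 + 31 = 48)
K(d) = (53/3 + d)/(48 + d) (K(d) = (d + 53/3)/(d + 48) = (53/3 + d)/(48 + d))
(3245 - K(25))/G = (3245 - (53/3 + 25)/(48 + 25))/1358 = (3245 - 128/(73*3))*(1/1358) = (3245 - 1*128/219)*(1/1358) = (3245 - 128/219)*(1/1358) = (710527/219)*(1/1358) = 710527/297402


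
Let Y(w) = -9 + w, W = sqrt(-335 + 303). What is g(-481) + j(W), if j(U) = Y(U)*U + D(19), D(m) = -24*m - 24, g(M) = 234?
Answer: -278 - 36*I*sqrt(2) ≈ -278.0 - 50.912*I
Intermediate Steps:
W = 4*I*sqrt(2) (W = sqrt(-32) = 4*I*sqrt(2) ≈ 5.6569*I)
D(m) = -24 - 24*m
j(U) = -480 + U*(-9 + U) (j(U) = (-9 + U)*U + (-24 - 24*19) = U*(-9 + U) + (-24 - 456) = U*(-9 + U) - 480 = -480 + U*(-9 + U))
g(-481) + j(W) = 234 + (-480 + (4*I*sqrt(2))*(-9 + 4*I*sqrt(2))) = 234 + (-480 + 4*I*sqrt(2)*(-9 + 4*I*sqrt(2))) = -246 + 4*I*sqrt(2)*(-9 + 4*I*sqrt(2))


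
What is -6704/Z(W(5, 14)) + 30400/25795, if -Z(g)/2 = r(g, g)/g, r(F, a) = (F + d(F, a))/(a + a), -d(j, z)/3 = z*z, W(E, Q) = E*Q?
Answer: -219976800/98021 ≈ -2244.2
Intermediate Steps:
d(j, z) = -3*z² (d(j, z) = -3*z*z = -3*z²)
r(F, a) = (F - 3*a²)/(2*a) (r(F, a) = (F - 3*a²)/(a + a) = (F - 3*a²)/((2*a)) = (F - 3*a²)*(1/(2*a)) = (F - 3*a²)/(2*a))
Z(g) = -(g - 3*g²)/g² (Z(g) = -2*(g - 3*g²)/(2*g)/g = -(g - 3*g²)/g²)
-6704/Z(W(5, 14)) + 30400/25795 = -6704/(3 - 1/(5*14)) + 30400/25795 = -6704/(3 - 1/70) + 30400*(1/25795) = -6704/(3 - 1*1/70) + 6080/5159 = -6704/(3 - 1/70) + 6080/5159 = -6704/209/70 + 6080/5159 = -6704*70/209 + 6080/5159 = -469280/209 + 6080/5159 = -219976800/98021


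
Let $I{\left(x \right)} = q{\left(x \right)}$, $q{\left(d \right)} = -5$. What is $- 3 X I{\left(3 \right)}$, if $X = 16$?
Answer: $240$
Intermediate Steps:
$I{\left(x \right)} = -5$
$- 3 X I{\left(3 \right)} = \left(-3\right) 16 \left(-5\right) = \left(-48\right) \left(-5\right) = 240$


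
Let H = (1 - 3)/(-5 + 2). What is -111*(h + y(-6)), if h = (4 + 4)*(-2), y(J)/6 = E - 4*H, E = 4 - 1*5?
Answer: 4218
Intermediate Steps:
E = -1 (E = 4 - 5 = -1)
H = ⅔ (H = -2/(-3) = -2*(-⅓) = ⅔ ≈ 0.66667)
y(J) = -22 (y(J) = 6*(-1 - 4*⅔) = 6*(-1 - 8/3) = 6*(-11/3) = -22)
h = -16 (h = 8*(-2) = -16)
-111*(h + y(-6)) = -111*(-16 - 22) = -111*(-38) = 4218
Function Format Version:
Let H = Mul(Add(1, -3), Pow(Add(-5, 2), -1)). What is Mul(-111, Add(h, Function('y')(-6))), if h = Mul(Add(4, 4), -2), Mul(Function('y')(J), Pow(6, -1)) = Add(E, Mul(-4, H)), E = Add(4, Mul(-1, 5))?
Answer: 4218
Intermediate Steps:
E = -1 (E = Add(4, -5) = -1)
H = Rational(2, 3) (H = Mul(-2, Pow(-3, -1)) = Mul(-2, Rational(-1, 3)) = Rational(2, 3) ≈ 0.66667)
Function('y')(J) = -22 (Function('y')(J) = Mul(6, Add(-1, Mul(-4, Rational(2, 3)))) = Mul(6, Add(-1, Rational(-8, 3))) = Mul(6, Rational(-11, 3)) = -22)
h = -16 (h = Mul(8, -2) = -16)
Mul(-111, Add(h, Function('y')(-6))) = Mul(-111, Add(-16, -22)) = Mul(-111, -38) = 4218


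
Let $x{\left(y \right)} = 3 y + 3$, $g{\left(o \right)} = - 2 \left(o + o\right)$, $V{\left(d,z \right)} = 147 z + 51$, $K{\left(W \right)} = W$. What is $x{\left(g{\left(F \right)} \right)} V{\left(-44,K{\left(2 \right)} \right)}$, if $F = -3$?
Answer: $13455$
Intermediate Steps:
$V{\left(d,z \right)} = 51 + 147 z$
$g{\left(o \right)} = - 4 o$ ($g{\left(o \right)} = - 2 \cdot 2 o = - 4 o$)
$x{\left(y \right)} = 3 + 3 y$
$x{\left(g{\left(F \right)} \right)} V{\left(-44,K{\left(2 \right)} \right)} = \left(3 + 3 \left(\left(-4\right) \left(-3\right)\right)\right) \left(51 + 147 \cdot 2\right) = \left(3 + 3 \cdot 12\right) \left(51 + 294\right) = \left(3 + 36\right) 345 = 39 \cdot 345 = 13455$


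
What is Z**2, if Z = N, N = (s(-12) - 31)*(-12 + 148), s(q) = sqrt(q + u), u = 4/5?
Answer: 87837504/5 - 2293504*I*sqrt(70)/5 ≈ 1.7567e+7 - 3.8378e+6*I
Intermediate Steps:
u = 4/5 (u = 4*(1/5) = 4/5 ≈ 0.80000)
s(q) = sqrt(4/5 + q) (s(q) = sqrt(q + 4/5) = sqrt(4/5 + q))
N = -4216 + 272*I*sqrt(70)/5 (N = (sqrt(20 + 25*(-12))/5 - 31)*(-12 + 148) = (sqrt(20 - 300)/5 - 31)*136 = (sqrt(-280)/5 - 31)*136 = ((2*I*sqrt(70))/5 - 31)*136 = (2*I*sqrt(70)/5 - 31)*136 = (-31 + 2*I*sqrt(70)/5)*136 = -4216 + 272*I*sqrt(70)/5 ≈ -4216.0 + 455.14*I)
Z = -4216 + 272*I*sqrt(70)/5 ≈ -4216.0 + 455.14*I
Z**2 = (-4216 + 272*I*sqrt(70)/5)**2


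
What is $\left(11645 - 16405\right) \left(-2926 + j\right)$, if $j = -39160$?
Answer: $200329360$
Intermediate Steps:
$\left(11645 - 16405\right) \left(-2926 + j\right) = \left(11645 - 16405\right) \left(-2926 - 39160\right) = \left(-4760\right) \left(-42086\right) = 200329360$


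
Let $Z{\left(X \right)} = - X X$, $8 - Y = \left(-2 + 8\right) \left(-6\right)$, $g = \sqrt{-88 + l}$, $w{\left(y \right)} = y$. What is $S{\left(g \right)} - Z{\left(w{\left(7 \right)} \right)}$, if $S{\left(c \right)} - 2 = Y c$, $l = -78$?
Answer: $51 + 44 i \sqrt{166} \approx 51.0 + 566.9 i$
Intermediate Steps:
$g = i \sqrt{166}$ ($g = \sqrt{-88 - 78} = \sqrt{-166} = i \sqrt{166} \approx 12.884 i$)
$Y = 44$ ($Y = 8 - \left(-2 + 8\right) \left(-6\right) = 8 - 6 \left(-6\right) = 8 - -36 = 8 + 36 = 44$)
$Z{\left(X \right)} = - X^{2}$
$S{\left(c \right)} = 2 + 44 c$
$S{\left(g \right)} - Z{\left(w{\left(7 \right)} \right)} = \left(2 + 44 i \sqrt{166}\right) - - 7^{2} = \left(2 + 44 i \sqrt{166}\right) - \left(-1\right) 49 = \left(2 + 44 i \sqrt{166}\right) - -49 = \left(2 + 44 i \sqrt{166}\right) + 49 = 51 + 44 i \sqrt{166}$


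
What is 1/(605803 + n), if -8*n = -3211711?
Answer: 8/8058135 ≈ 9.9279e-7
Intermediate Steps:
n = 3211711/8 (n = -1/8*(-3211711) = 3211711/8 ≈ 4.0146e+5)
1/(605803 + n) = 1/(605803 + 3211711/8) = 1/(8058135/8) = 8/8058135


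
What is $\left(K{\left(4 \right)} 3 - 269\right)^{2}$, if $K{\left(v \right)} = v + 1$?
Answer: $64516$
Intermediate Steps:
$K{\left(v \right)} = 1 + v$
$\left(K{\left(4 \right)} 3 - 269\right)^{2} = \left(\left(1 + 4\right) 3 - 269\right)^{2} = \left(5 \cdot 3 - 269\right)^{2} = \left(15 - 269\right)^{2} = \left(-254\right)^{2} = 64516$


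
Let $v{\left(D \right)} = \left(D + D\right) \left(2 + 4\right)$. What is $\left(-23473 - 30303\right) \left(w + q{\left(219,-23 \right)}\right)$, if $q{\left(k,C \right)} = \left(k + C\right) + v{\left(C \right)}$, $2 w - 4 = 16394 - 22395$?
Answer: $165549416$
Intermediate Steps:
$v{\left(D \right)} = 12 D$ ($v{\left(D \right)} = 2 D 6 = 12 D$)
$w = - \frac{5997}{2}$ ($w = 2 + \frac{16394 - 22395}{2} = 2 + \frac{1}{2} \left(-6001\right) = 2 - \frac{6001}{2} = - \frac{5997}{2} \approx -2998.5$)
$q{\left(k,C \right)} = k + 13 C$ ($q{\left(k,C \right)} = \left(k + C\right) + 12 C = \left(C + k\right) + 12 C = k + 13 C$)
$\left(-23473 - 30303\right) \left(w + q{\left(219,-23 \right)}\right) = \left(-23473 - 30303\right) \left(- \frac{5997}{2} + \left(219 + 13 \left(-23\right)\right)\right) = \left(-23473 - 30303\right) \left(- \frac{5997}{2} + \left(219 - 299\right)\right) = \left(-23473 - 30303\right) \left(- \frac{5997}{2} - 80\right) = \left(-53776\right) \left(- \frac{6157}{2}\right) = 165549416$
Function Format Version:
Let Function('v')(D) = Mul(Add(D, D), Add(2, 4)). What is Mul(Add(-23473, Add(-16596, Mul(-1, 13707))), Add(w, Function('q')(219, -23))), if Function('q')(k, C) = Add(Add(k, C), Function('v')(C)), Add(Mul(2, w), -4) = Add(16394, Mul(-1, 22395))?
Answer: 165549416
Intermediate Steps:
Function('v')(D) = Mul(12, D) (Function('v')(D) = Mul(Mul(2, D), 6) = Mul(12, D))
w = Rational(-5997, 2) (w = Add(2, Mul(Rational(1, 2), Add(16394, Mul(-1, 22395)))) = Add(2, Mul(Rational(1, 2), Add(16394, -22395))) = Add(2, Mul(Rational(1, 2), -6001)) = Add(2, Rational(-6001, 2)) = Rational(-5997, 2) ≈ -2998.5)
Function('q')(k, C) = Add(k, Mul(13, C)) (Function('q')(k, C) = Add(Add(k, C), Mul(12, C)) = Add(Add(C, k), Mul(12, C)) = Add(k, Mul(13, C)))
Mul(Add(-23473, Add(-16596, Mul(-1, 13707))), Add(w, Function('q')(219, -23))) = Mul(Add(-23473, Add(-16596, Mul(-1, 13707))), Add(Rational(-5997, 2), Add(219, Mul(13, -23)))) = Mul(Add(-23473, Add(-16596, -13707)), Add(Rational(-5997, 2), Add(219, -299))) = Mul(Add(-23473, -30303), Add(Rational(-5997, 2), -80)) = Mul(-53776, Rational(-6157, 2)) = 165549416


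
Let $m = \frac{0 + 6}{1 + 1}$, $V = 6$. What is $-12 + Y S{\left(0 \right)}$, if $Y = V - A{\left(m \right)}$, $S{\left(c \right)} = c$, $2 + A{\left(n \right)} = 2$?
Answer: $-12$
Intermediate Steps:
$m = 3$ ($m = \frac{6}{2} = 6 \cdot \frac{1}{2} = 3$)
$A{\left(n \right)} = 0$ ($A{\left(n \right)} = -2 + 2 = 0$)
$Y = 6$ ($Y = 6 - 0 = 6 + 0 = 6$)
$-12 + Y S{\left(0 \right)} = -12 + 6 \cdot 0 = -12 + 0 = -12$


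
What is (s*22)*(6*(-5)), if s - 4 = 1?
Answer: -3300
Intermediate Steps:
s = 5 (s = 4 + 1 = 5)
(s*22)*(6*(-5)) = (5*22)*(6*(-5)) = 110*(-30) = -3300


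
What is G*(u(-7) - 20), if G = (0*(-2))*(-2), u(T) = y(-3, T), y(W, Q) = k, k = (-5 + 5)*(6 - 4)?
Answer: 0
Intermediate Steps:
k = 0 (k = 0*2 = 0)
y(W, Q) = 0
u(T) = 0
G = 0 (G = 0*(-2) = 0)
G*(u(-7) - 20) = 0*(0 - 20) = 0*(-20) = 0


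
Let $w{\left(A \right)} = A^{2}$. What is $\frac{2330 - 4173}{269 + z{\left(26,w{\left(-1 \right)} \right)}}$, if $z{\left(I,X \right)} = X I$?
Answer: $- \frac{1843}{295} \approx -6.2475$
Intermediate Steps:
$z{\left(I,X \right)} = I X$
$\frac{2330 - 4173}{269 + z{\left(26,w{\left(-1 \right)} \right)}} = \frac{2330 - 4173}{269 + 26 \left(-1\right)^{2}} = - \frac{1843}{269 + 26 \cdot 1} = - \frac{1843}{269 + 26} = - \frac{1843}{295}$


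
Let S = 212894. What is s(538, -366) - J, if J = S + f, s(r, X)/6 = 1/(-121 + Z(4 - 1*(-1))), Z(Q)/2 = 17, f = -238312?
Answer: 737120/29 ≈ 25418.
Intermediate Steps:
Z(Q) = 34 (Z(Q) = 2*17 = 34)
s(r, X) = -2/29 (s(r, X) = 6/(-121 + 34) = 6/(-87) = 6*(-1/87) = -2/29)
J = -25418 (J = 212894 - 238312 = -25418)
s(538, -366) - J = -2/29 - 1*(-25418) = -2/29 + 25418 = 737120/29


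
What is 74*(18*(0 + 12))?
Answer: 15984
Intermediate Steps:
74*(18*(0 + 12)) = 74*(18*12) = 74*216 = 15984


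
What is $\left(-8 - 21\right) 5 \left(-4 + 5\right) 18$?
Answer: $-2610$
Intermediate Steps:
$\left(-8 - 21\right) 5 \left(-4 + 5\right) 18 = \left(-8 - 21\right) 5 \cdot 1 \cdot 18 = \left(-29\right) 5 \cdot 18 = \left(-145\right) 18 = -2610$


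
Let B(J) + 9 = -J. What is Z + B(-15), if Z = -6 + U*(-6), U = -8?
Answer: 48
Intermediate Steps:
B(J) = -9 - J
Z = 42 (Z = -6 - 8*(-6) = -6 + 48 = 42)
Z + B(-15) = 42 + (-9 - 1*(-15)) = 42 + (-9 + 15) = 42 + 6 = 48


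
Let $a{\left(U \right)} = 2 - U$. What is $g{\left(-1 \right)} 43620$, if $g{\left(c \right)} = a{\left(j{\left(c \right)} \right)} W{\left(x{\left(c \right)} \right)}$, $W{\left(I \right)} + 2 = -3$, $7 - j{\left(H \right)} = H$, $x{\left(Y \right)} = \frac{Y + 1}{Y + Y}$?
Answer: $1308600$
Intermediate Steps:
$x{\left(Y \right)} = \frac{1 + Y}{2 Y}$
$j{\left(H \right)} = 7 - H$
$W{\left(I \right)} = -5$ ($W{\left(I \right)} = -2 - 3 = -5$)
$g{\left(c \right)} = 25 - 5 c$ ($g{\left(c \right)} = \left(2 - \left(7 - c\right)\right) \left(-5\right) = \left(2 + \left(-7 + c\right)\right) \left(-5\right) = \left(-5 + c\right) \left(-5\right) = 25 - 5 c$)
$g{\left(-1 \right)} 43620 = \left(25 - -5\right) 43620 = \left(25 + 5\right) 43620 = 30 \cdot 43620 = 1308600$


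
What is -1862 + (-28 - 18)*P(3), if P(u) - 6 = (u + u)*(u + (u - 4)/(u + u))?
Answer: -2920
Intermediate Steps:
P(u) = 6 + 2*u*(u + (-4 + u)/(2*u)) (P(u) = 6 + (u + u)*(u + (u - 4)/(u + u)) = 6 + (2*u)*(u + (-4 + u)/((2*u))) = 6 + (2*u)*(u + (-4 + u)*(1/(2*u))) = 6 + (2*u)*(u + (-4 + u)/(2*u)) = 6 + 2*u*(u + (-4 + u)/(2*u)))
-1862 + (-28 - 18)*P(3) = -1862 + (-28 - 18)*(2 + 3 + 2*3**2) = -1862 - 46*(2 + 3 + 2*9) = -1862 - 46*(2 + 3 + 18) = -1862 - 46*23 = -1862 - 1058 = -2920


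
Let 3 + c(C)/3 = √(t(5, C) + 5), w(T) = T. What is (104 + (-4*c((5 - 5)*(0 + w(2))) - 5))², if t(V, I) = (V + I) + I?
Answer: 19665 - 3240*√10 ≈ 9419.2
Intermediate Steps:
t(V, I) = V + 2*I (t(V, I) = (I + V) + I = V + 2*I)
c(C) = -9 + 3*√(10 + 2*C) (c(C) = -9 + 3*√((5 + 2*C) + 5) = -9 + 3*√(10 + 2*C))
(104 + (-4*c((5 - 5)*(0 + w(2))) - 5))² = (104 + (-4*(-9 + 3*√(10 + 2*((5 - 5)*(0 + 2)))) - 5))² = (104 + (-4*(-9 + 3*√(10 + 2*(0*2))) - 5))² = (104 + (-4*(-9 + 3*√(10 + 2*0)) - 5))² = (104 + (-4*(-9 + 3*√(10 + 0)) - 5))² = (104 + (-4*(-9 + 3*√10) - 5))² = (104 + ((36 - 12*√10) - 5))² = (104 + (31 - 12*√10))² = (135 - 12*√10)²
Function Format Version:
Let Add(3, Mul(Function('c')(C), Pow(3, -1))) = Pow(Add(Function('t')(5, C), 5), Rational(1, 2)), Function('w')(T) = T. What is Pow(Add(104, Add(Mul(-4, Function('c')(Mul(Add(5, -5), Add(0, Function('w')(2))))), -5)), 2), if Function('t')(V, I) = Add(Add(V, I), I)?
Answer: Add(19665, Mul(-3240, Pow(10, Rational(1, 2)))) ≈ 9419.2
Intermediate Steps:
Function('t')(V, I) = Add(V, Mul(2, I)) (Function('t')(V, I) = Add(Add(I, V), I) = Add(V, Mul(2, I)))
Function('c')(C) = Add(-9, Mul(3, Pow(Add(10, Mul(2, C)), Rational(1, 2)))) (Function('c')(C) = Add(-9, Mul(3, Pow(Add(Add(5, Mul(2, C)), 5), Rational(1, 2)))) = Add(-9, Mul(3, Pow(Add(10, Mul(2, C)), Rational(1, 2)))))
Pow(Add(104, Add(Mul(-4, Function('c')(Mul(Add(5, -5), Add(0, Function('w')(2))))), -5)), 2) = Pow(Add(104, Add(Mul(-4, Add(-9, Mul(3, Pow(Add(10, Mul(2, Mul(Add(5, -5), Add(0, 2)))), Rational(1, 2))))), -5)), 2) = Pow(Add(104, Add(Mul(-4, Add(-9, Mul(3, Pow(Add(10, Mul(2, Mul(0, 2))), Rational(1, 2))))), -5)), 2) = Pow(Add(104, Add(Mul(-4, Add(-9, Mul(3, Pow(Add(10, Mul(2, 0)), Rational(1, 2))))), -5)), 2) = Pow(Add(104, Add(Mul(-4, Add(-9, Mul(3, Pow(Add(10, 0), Rational(1, 2))))), -5)), 2) = Pow(Add(104, Add(Mul(-4, Add(-9, Mul(3, Pow(10, Rational(1, 2))))), -5)), 2) = Pow(Add(104, Add(Add(36, Mul(-12, Pow(10, Rational(1, 2)))), -5)), 2) = Pow(Add(104, Add(31, Mul(-12, Pow(10, Rational(1, 2))))), 2) = Pow(Add(135, Mul(-12, Pow(10, Rational(1, 2)))), 2)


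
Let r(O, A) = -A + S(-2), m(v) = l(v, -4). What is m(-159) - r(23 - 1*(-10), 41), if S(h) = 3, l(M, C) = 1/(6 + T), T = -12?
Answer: 227/6 ≈ 37.833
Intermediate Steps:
l(M, C) = -⅙ (l(M, C) = 1/(6 - 12) = 1/(-6) = -⅙)
m(v) = -⅙
r(O, A) = 3 - A (r(O, A) = -A + 3 = 3 - A)
m(-159) - r(23 - 1*(-10), 41) = -⅙ - (3 - 1*41) = -⅙ - (3 - 41) = -⅙ - 1*(-38) = -⅙ + 38 = 227/6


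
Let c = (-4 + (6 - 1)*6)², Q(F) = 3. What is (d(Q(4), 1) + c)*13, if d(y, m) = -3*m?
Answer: 8749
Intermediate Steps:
c = 676 (c = (-4 + 5*6)² = (-4 + 30)² = 26² = 676)
(d(Q(4), 1) + c)*13 = (-3*1 + 676)*13 = (-3 + 676)*13 = 673*13 = 8749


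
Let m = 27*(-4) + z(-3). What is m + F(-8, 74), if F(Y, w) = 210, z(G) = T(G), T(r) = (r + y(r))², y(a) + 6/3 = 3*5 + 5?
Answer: 327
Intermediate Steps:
y(a) = 18 (y(a) = -2 + (3*5 + 5) = -2 + (15 + 5) = -2 + 20 = 18)
T(r) = (18 + r)² (T(r) = (r + 18)² = (18 + r)²)
z(G) = (18 + G)²
m = 117 (m = 27*(-4) + (18 - 3)² = -108 + 15² = -108 + 225 = 117)
m + F(-8, 74) = 117 + 210 = 327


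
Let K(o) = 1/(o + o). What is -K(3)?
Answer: -⅙ ≈ -0.16667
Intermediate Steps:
K(o) = 1/(2*o)
-K(3) = -1/(2*3) = -1*⅙ = -⅙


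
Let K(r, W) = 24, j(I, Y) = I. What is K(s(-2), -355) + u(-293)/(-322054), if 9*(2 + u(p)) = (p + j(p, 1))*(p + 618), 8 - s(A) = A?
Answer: 34877066/1449243 ≈ 24.066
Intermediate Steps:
s(A) = 8 - A
u(p) = -2 + 2*p*(618 + p)/9 (u(p) = -2 + ((p + p)*(p + 618))/9 = -2 + ((2*p)*(618 + p))/9 = -2 + (2*p*(618 + p))/9 = -2 + 2*p*(618 + p)/9)
K(s(-2), -355) + u(-293)/(-322054) = 24 + (-2 + (2/9)*(-293)**2 + (412/3)*(-293))/(-322054) = 24 + (-2 + (2/9)*85849 - 120716/3)*(-1/322054) = 24 + (-2 + 171698/9 - 120716/3)*(-1/322054) = 24 - 190468/9*(-1/322054) = 24 + 95234/1449243 = 34877066/1449243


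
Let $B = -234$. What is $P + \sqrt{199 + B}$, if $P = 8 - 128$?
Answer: $-120 + i \sqrt{35} \approx -120.0 + 5.9161 i$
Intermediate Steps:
$P = -120$ ($P = 8 - 128 = -120$)
$P + \sqrt{199 + B} = -120 + \sqrt{199 - 234} = -120 + \sqrt{-35} = -120 + i \sqrt{35}$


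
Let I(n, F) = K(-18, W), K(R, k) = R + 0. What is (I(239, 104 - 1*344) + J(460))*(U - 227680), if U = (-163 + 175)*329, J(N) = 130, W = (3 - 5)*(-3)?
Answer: -25057984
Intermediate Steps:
W = 6 (W = -2*(-3) = 6)
U = 3948 (U = 12*329 = 3948)
K(R, k) = R
I(n, F) = -18
(I(239, 104 - 1*344) + J(460))*(U - 227680) = (-18 + 130)*(3948 - 227680) = 112*(-223732) = -25057984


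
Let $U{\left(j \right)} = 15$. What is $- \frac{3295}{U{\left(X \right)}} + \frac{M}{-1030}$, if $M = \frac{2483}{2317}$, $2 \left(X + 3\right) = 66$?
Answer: $- \frac{1572717539}{7159530} \approx -219.67$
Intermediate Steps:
$X = 30$ ($X = -3 + \frac{1}{2} \cdot 66 = -3 + 33 = 30$)
$M = \frac{2483}{2317}$ ($M = 2483 \cdot \frac{1}{2317} = \frac{2483}{2317} \approx 1.0716$)
$- \frac{3295}{U{\left(X \right)}} + \frac{M}{-1030} = - \frac{3295}{15} + \frac{2483}{2317 \left(-1030\right)} = \left(-3295\right) \frac{1}{15} + \frac{2483}{2317} \left(- \frac{1}{1030}\right) = - \frac{659}{3} - \frac{2483}{2386510} = - \frac{1572717539}{7159530}$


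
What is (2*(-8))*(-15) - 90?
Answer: 150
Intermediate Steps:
(2*(-8))*(-15) - 90 = -16*(-15) - 90 = 240 - 90 = 150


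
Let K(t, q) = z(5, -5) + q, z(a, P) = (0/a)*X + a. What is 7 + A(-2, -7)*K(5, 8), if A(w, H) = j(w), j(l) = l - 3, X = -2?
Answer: -58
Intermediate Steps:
j(l) = -3 + l
A(w, H) = -3 + w
z(a, P) = a (z(a, P) = (0/a)*(-2) + a = 0*(-2) + a = 0 + a = a)
K(t, q) = 5 + q
7 + A(-2, -7)*K(5, 8) = 7 + (-3 - 2)*(5 + 8) = 7 - 5*13 = 7 - 65 = -58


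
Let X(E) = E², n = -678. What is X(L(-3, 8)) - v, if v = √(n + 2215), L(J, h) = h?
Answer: 64 - √1537 ≈ 24.795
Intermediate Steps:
v = √1537 (v = √(-678 + 2215) = √1537 ≈ 39.205)
X(L(-3, 8)) - v = 8² - √1537 = 64 - √1537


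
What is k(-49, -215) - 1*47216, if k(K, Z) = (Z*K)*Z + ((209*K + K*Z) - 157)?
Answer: -2312104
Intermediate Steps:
k(K, Z) = -157 + 209*K + K*Z + K*Z² (k(K, Z) = (K*Z)*Z + (-157 + 209*K + K*Z) = K*Z² + (-157 + 209*K + K*Z) = -157 + 209*K + K*Z + K*Z²)
k(-49, -215) - 1*47216 = (-157 + 209*(-49) - 49*(-215) - 49*(-215)²) - 1*47216 = (-157 - 10241 + 10535 - 49*46225) - 47216 = (-157 - 10241 + 10535 - 2265025) - 47216 = -2264888 - 47216 = -2312104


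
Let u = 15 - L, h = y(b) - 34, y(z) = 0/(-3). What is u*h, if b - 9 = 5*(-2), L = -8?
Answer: -782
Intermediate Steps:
b = -1 (b = 9 + 5*(-2) = 9 - 10 = -1)
y(z) = 0 (y(z) = 0*(-⅓) = 0)
h = -34 (h = 0 - 34 = -34)
u = 23 (u = 15 - 1*(-8) = 15 + 8 = 23)
u*h = 23*(-34) = -782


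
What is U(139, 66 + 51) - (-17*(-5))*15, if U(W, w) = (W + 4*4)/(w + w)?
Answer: -298195/234 ≈ -1274.3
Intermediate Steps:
U(W, w) = (16 + W)/(2*w) (U(W, w) = (W + 16)/((2*w)) = (16 + W)*(1/(2*w)) = (16 + W)/(2*w))
U(139, 66 + 51) - (-17*(-5))*15 = (16 + 139)/(2*(66 + 51)) - (-17*(-5))*15 = (½)*155/117 - 85*15 = (½)*(1/117)*155 - 1*1275 = 155/234 - 1275 = -298195/234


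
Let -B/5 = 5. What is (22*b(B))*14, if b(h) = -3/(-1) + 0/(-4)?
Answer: 924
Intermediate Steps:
B = -25 (B = -5*5 = -25)
b(h) = 3 (b(h) = -3*(-1) + 0*(-¼) = 3 + 0 = 3)
(22*b(B))*14 = (22*3)*14 = 66*14 = 924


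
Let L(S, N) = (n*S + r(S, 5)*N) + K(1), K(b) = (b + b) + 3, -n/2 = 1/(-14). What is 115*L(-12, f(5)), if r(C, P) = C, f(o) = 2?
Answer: -16675/7 ≈ -2382.1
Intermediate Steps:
n = ⅐ (n = -2/(-14) = -2*(-1/14) = ⅐ ≈ 0.14286)
K(b) = 3 + 2*b (K(b) = 2*b + 3 = 3 + 2*b)
L(S, N) = 5 + S/7 + N*S (L(S, N) = (S/7 + S*N) + (3 + 2*1) = (S/7 + N*S) + (3 + 2) = (S/7 + N*S) + 5 = 5 + S/7 + N*S)
115*L(-12, f(5)) = 115*(5 + (⅐)*(-12) + 2*(-12)) = 115*(5 - 12/7 - 24) = 115*(-145/7) = -16675/7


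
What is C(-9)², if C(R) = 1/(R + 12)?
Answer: ⅑ ≈ 0.11111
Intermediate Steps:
C(R) = 1/(12 + R)
C(-9)² = (1/(12 - 9))² = (1/3)² = (⅓)² = ⅑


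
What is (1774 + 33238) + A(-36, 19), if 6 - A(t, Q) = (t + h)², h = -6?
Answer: 33254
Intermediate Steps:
A(t, Q) = 6 - (-6 + t)² (A(t, Q) = 6 - (t - 6)² = 6 - (-6 + t)²)
(1774 + 33238) + A(-36, 19) = (1774 + 33238) + (6 - (-6 - 36)²) = 35012 + (6 - 1*(-42)²) = 35012 + (6 - 1*1764) = 35012 + (6 - 1764) = 35012 - 1758 = 33254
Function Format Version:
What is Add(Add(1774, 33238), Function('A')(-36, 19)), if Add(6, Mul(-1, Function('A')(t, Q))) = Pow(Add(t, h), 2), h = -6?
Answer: 33254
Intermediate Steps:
Function('A')(t, Q) = Add(6, Mul(-1, Pow(Add(-6, t), 2))) (Function('A')(t, Q) = Add(6, Mul(-1, Pow(Add(t, -6), 2))) = Add(6, Mul(-1, Pow(Add(-6, t), 2))))
Add(Add(1774, 33238), Function('A')(-36, 19)) = Add(Add(1774, 33238), Add(6, Mul(-1, Pow(Add(-6, -36), 2)))) = Add(35012, Add(6, Mul(-1, Pow(-42, 2)))) = Add(35012, Add(6, Mul(-1, 1764))) = Add(35012, Add(6, -1764)) = Add(35012, -1758) = 33254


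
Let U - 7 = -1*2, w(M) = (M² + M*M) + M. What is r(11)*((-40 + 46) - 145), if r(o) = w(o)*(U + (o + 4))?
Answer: -703340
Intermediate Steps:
w(M) = M + 2*M² (w(M) = (M² + M²) + M = 2*M² + M = M + 2*M²)
U = 5 (U = 7 - 1*2 = 7 - 2 = 5)
r(o) = o*(1 + 2*o)*(9 + o) (r(o) = (o*(1 + 2*o))*(5 + (o + 4)) = (o*(1 + 2*o))*(5 + (4 + o)) = (o*(1 + 2*o))*(9 + o) = o*(1 + 2*o)*(9 + o))
r(11)*((-40 + 46) - 145) = (11*(1 + 2*11)*(9 + 11))*((-40 + 46) - 145) = (11*(1 + 22)*20)*(6 - 145) = (11*23*20)*(-139) = 5060*(-139) = -703340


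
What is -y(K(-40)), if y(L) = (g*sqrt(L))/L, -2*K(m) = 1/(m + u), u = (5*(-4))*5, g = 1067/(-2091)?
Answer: 2134*sqrt(70)/2091 ≈ 8.5387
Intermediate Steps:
g = -1067/2091 (g = 1067*(-1/2091) = -1067/2091 ≈ -0.51028)
u = -100 (u = -20*5 = -100)
K(m) = -1/(2*(-100 + m)) (K(m) = -1/(2*(m - 100)) = -1/(2*(-100 + m)))
y(L) = -1067/(2091*sqrt(L)) (y(L) = (-1067*sqrt(L)/2091)/L = -1067/(2091*sqrt(L)))
-y(K(-40)) = -(-1067)/(2091*sqrt(-1/(-200 + 2*(-40)))) = -(-1067)/(2091*sqrt(-1/(-200 - 80))) = -(-1067)/(2091*sqrt(-1/(-280))) = -(-1067)/(2091*sqrt(-1*(-1/280))) = -(-1067)/(2091*1/sqrt(280)) = -(-1067)*2*sqrt(70)/2091 = -(-2134)*sqrt(70)/2091 = 2134*sqrt(70)/2091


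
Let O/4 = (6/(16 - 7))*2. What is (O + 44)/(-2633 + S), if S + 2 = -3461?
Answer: -37/4572 ≈ -0.0080927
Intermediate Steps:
O = 16/3 (O = 4*((6/(16 - 7))*2) = 4*((6/9)*2) = 4*(((1/9)*6)*2) = 4*((2/3)*2) = 4*(4/3) = 16/3 ≈ 5.3333)
S = -3463 (S = -2 - 3461 = -3463)
(O + 44)/(-2633 + S) = (16/3 + 44)/(-2633 - 3463) = (148/3)/(-6096) = (148/3)*(-1/6096) = -37/4572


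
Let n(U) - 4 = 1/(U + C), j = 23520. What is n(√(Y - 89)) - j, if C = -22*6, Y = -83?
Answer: -103446917/4399 - I*√43/8798 ≈ -23516.0 - 0.00074533*I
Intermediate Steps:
C = -132
n(U) = 4 + 1/(-132 + U) (n(U) = 4 + 1/(U - 132) = 4 + 1/(-132 + U))
n(√(Y - 89)) - j = (-527 + 4*√(-83 - 89))/(-132 + √(-83 - 89)) - 1*23520 = (-527 + 4*√(-172))/(-132 + √(-172)) - 23520 = (-527 + 4*(2*I*√43))/(-132 + 2*I*√43) - 23520 = (-527 + 8*I*√43)/(-132 + 2*I*√43) - 23520 = -23520 + (-527 + 8*I*√43)/(-132 + 2*I*√43)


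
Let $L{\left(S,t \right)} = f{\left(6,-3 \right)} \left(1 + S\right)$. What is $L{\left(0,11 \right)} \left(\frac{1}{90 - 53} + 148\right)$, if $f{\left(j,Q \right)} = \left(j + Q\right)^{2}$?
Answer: $\frac{49293}{37} \approx 1332.2$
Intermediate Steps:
$f{\left(j,Q \right)} = \left(Q + j\right)^{2}$
$L{\left(S,t \right)} = 9 + 9 S$ ($L{\left(S,t \right)} = \left(-3 + 6\right)^{2} \left(1 + S\right) = 3^{2} \left(1 + S\right) = 9 \left(1 + S\right) = 9 + 9 S$)
$L{\left(0,11 \right)} \left(\frac{1}{90 - 53} + 148\right) = \left(9 + 9 \cdot 0\right) \left(\frac{1}{90 - 53} + 148\right) = \left(9 + 0\right) \left(\frac{1}{37} + 148\right) = 9 \left(\frac{1}{37} + 148\right) = 9 \cdot \frac{5477}{37} = \frac{49293}{37}$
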